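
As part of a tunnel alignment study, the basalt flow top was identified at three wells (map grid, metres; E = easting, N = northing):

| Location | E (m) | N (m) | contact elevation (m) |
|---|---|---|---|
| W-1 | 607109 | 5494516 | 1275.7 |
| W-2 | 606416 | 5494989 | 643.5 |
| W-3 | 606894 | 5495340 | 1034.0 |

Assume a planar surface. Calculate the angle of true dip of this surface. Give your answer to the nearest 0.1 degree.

Let the plane be z = a·E + b·N + c.
W-2−W-1: −693a + 473b = −632.2;  W-3−W-1: −215a + 824b = −241.7.
Solving gives a = 0.86635, b = −0.06728.
Gradient magnitude |∇z| = √(a² + b²) = √(0.75056 + 0.00453) = 0.86896.
True dip = arctan(0.86896) = 41.0°, dipping toward W (azimuth ≈ 274°).

41.0°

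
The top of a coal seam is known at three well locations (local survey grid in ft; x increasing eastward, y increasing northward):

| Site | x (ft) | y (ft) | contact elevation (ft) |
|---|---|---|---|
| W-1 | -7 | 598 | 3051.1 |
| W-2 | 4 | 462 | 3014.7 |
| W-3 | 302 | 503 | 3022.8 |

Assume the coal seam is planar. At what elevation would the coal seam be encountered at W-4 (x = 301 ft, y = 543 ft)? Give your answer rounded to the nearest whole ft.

3033 ft

Let the plane be z = a·x + b·y + c.
W-2−W-1: 11a − 136b = −36.4;  W-3−W-1: 309a − 95b = −28.3.
Solving gives a = −0.00954, b = 0.26688.
Then c = 3051.1 − a·-7 − b·598 = 2891.44.
At (301, 543): z = −2.9 + 144.9 + 2891.44 = 3033.5 ft.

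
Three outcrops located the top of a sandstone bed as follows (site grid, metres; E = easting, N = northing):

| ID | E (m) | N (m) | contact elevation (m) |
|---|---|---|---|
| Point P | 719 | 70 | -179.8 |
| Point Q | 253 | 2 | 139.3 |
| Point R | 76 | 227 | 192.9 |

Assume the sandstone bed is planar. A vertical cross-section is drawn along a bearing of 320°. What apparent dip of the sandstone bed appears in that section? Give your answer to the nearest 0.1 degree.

Two edge vectors: Point P→Point Q = (-466, -68, 319.1), Point P→Point R = (-643, 157, 372.7).
Normal n = (Point P→Point Q) × (Point P→Point R) = (-75442.3, -31503.1, -116886).
So ∂z/∂E = −n_x/n_z = −0.64543 and ∂z/∂N = −n_y/n_z = −0.26952.
Unit vector along 320° is (sin 320°, cos 320°) = (-0.6428, 0.7660).
Slope in that direction = a·(-0.6428) + b·(0.7660) = 0.20841.
Apparent dip = arctan|0.20841| = 11.8° (true dip is 35.0°, so apparent ≤ true as expected).

11.8°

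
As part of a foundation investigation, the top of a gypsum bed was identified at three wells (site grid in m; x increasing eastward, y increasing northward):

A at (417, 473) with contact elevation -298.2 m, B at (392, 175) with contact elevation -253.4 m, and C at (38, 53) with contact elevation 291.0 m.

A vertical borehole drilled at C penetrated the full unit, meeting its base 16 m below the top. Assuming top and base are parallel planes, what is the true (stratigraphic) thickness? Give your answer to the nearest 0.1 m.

8.8 m

Two edge vectors: A→B = (-25, -298, 44.8), A→C = (-379, -420, 589.2).
Normal n = (A→B) × (A→C) = (-156765.6, -2249.2, -102442).
So ∂z/∂x = −n_x/n_z = −1.53029 and ∂z/∂y = −n_y/n_z = −0.02196.
|∇z| = √(a²+b²) = 1.53044, so dip δ = arctan(1.53044) = 56.84°.
True thickness = vertical thickness × cos δ = 16 × cos 56.84° = 8.8 m.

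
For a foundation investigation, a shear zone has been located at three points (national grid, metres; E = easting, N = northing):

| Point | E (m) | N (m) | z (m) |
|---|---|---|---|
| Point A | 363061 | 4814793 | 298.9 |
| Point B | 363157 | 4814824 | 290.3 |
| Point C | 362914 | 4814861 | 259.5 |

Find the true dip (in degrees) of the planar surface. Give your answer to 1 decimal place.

Two edge vectors: Point A→Point B = (96, 31, -8.6), Point A→Point C = (-147, 68, -39.4).
Normal n = (Point A→Point B) × (Point A→Point C) = (-636.6, 5046.6, 11085).
So ∂z/∂E = −n_x/n_z = 0.05743 and ∂z/∂N = −n_y/n_z = −0.45526.
Gradient magnitude |∇z| = √(a² + b²) = √(0.00330 + 0.20727) = 0.45887.
True dip = arctan(0.45887) = 24.6°, dipping toward N (azimuth ≈ 353°).

24.6°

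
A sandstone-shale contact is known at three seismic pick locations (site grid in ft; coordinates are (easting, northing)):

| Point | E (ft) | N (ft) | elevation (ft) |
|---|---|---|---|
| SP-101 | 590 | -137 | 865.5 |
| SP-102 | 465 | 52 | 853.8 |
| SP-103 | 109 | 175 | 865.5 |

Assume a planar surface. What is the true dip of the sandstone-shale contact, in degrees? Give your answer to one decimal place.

Let the plane be z = a·E + b·N + c.
SP-102−SP-101: −125a + 189b = −11.7;  SP-103−SP-101: −481a + 312b = 0.
Solving gives a = −0.07032, b = −0.10841.
Gradient magnitude |∇z| = √(a² + b²) = √(0.00495 + 0.01175) = 0.12922.
True dip = arctan(0.12922) = 7.4°, dipping toward NNE (azimuth ≈ 033°).

7.4°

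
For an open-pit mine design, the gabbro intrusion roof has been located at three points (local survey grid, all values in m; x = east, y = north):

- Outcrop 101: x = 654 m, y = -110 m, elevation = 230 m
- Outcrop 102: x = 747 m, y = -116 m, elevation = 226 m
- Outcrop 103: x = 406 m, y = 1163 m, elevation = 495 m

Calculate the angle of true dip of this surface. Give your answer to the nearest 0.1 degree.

11.6°

Two edge vectors: Outcrop 101→Outcrop 102 = (93, -6, -4), Outcrop 101→Outcrop 103 = (-248, 1273, 265).
Normal n = (Outcrop 101→Outcrop 102) × (Outcrop 101→Outcrop 103) = (3502, -23653, 116901).
So ∂z/∂x = −n_x/n_z = −0.02996 and ∂z/∂y = −n_y/n_z = 0.20233.
Gradient magnitude |∇z| = √(a² + b²) = √(0.00090 + 0.04094) = 0.20454.
True dip = arctan(0.20454) = 11.6°, dipping toward S (azimuth ≈ 172°).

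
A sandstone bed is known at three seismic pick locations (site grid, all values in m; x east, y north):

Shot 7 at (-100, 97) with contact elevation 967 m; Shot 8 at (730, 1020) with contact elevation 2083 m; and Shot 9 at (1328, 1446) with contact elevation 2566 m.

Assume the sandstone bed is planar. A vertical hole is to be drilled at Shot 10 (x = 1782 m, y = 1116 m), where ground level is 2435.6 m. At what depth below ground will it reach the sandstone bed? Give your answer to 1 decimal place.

380.7 m

Two edge vectors: Shot 7→Shot 8 = (830, 923, 1116), Shot 7→Shot 9 = (1428, 1349, 1599).
Normal n = (Shot 7→Shot 8) × (Shot 7→Shot 9) = (-29607, 266478, -198374).
So ∂z/∂x = −n_x/n_z = −0.149248 and ∂z/∂y = −n_y/n_z = 1.343311.
Intercept c from Shot 7: 967 − 14.92 − 130.30 = 821.77.
At (1782, 1116): z_contact = −265.96 + 1499.14 + 821.77 = 2054.95 m.
Depth below ground = 2435.6 − 2054.95 = 380.7 m.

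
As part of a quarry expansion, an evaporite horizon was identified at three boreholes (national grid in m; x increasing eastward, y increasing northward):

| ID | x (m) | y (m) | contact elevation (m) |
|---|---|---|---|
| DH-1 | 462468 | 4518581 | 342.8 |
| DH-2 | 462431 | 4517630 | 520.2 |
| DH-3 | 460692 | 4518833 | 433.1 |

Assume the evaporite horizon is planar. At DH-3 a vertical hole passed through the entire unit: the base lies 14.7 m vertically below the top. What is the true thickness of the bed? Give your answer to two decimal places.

Two edge vectors: DH-1→DH-2 = (-37, -951, 177.4), DH-1→DH-3 = (-1776, 252, 90.3).
Normal n = (DH-1→DH-2) × (DH-1→DH-3) = (-130580.1, -311721.3, -1698300).
So ∂z/∂x = −n_x/n_z = −0.07689 and ∂z/∂y = −n_y/n_z = −0.18355.
|∇z| = √(a²+b²) = 0.19900, so dip δ = arctan(0.19900) = 11.25°.
True thickness = vertical thickness × cos δ = 14.7 × cos 11.25° = 14.42 m.

14.42 m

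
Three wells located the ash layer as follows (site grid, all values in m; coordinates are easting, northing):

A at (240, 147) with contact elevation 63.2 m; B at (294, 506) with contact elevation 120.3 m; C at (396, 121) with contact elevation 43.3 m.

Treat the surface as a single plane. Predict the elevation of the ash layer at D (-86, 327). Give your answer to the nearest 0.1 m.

126.6 m

Two edge vectors: A→B = (54, 359, 57.1), A→C = (156, -26, -19.9).
Normal n = (A→B) × (A→C) = (-5659.5, 9982.2, -57408).
So ∂z/∂easting = −n_x/n_z = −0.09858 and ∂z/∂northing = −n_y/n_z = 0.17388.
Intercept c from A: 63.2 + 23.66 − 25.56 = 61.30.
At (-86, 327): z = 8.5 + 56.9 + 61.30 = 126.6 m.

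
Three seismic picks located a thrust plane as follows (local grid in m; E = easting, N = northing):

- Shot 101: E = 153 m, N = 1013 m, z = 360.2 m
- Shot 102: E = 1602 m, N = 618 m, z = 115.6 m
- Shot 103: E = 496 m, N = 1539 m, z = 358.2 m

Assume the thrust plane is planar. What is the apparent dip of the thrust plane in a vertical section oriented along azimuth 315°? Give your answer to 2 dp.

Let the plane be z = a·E + b·N + c.
Shot 102−Shot 101: 1449a − 395b = −244.6;  Shot 103−Shot 101: 343a + 526b = −2.
Solving gives a = −0.14421, b = 0.09023.
Unit vector along 315° is (sin 315°, cos 315°) = (-0.7071, 0.7071).
Slope in that direction = a·(-0.7071) + b·(0.7071) = 0.16578.
Apparent dip = arctan|0.16578| = 9.41° (true dip is 9.7°, so apparent ≤ true as expected).

9.41°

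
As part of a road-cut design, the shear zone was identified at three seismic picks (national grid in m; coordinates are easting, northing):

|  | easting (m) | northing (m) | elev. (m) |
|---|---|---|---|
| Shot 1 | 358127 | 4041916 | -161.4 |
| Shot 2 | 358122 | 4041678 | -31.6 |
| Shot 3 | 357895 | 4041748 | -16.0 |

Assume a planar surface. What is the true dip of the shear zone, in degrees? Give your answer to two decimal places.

30.52°

Let the plane be z = a·easting + b·northing + c.
Shot 2−Shot 1: −5a − 238b = 129.8;  Shot 3−Shot 1: −232a − 168b = 145.4.
Solving gives a = −0.23538, b = −0.54043.
Gradient magnitude |∇z| = √(a² + b²) = √(0.05540 + 0.29207) = 0.58947.
True dip = arctan(0.58947) = 30.52°, dipping toward NNE (azimuth ≈ 024°).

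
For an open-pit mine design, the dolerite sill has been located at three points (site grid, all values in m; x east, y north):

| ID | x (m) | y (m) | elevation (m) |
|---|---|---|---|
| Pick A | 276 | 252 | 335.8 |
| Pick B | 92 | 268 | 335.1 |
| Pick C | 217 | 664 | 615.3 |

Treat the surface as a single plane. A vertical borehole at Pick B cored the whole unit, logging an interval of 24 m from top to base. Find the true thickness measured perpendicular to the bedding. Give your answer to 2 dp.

Let the plane be z = a·x + b·y + c.
Pick B−Pick A: −184a + 16b = −0.7;  Pick C−Pick A: −59a + 412b = 279.5.
Solving gives a = 0.06359, b = 0.68750.
|∇z| = √(a²+b²) = 0.69044, so dip δ = arctan(0.69044) = 34.62°.
True thickness = vertical thickness × cos δ = 24 × cos 34.62° = 19.75 m.

19.75 m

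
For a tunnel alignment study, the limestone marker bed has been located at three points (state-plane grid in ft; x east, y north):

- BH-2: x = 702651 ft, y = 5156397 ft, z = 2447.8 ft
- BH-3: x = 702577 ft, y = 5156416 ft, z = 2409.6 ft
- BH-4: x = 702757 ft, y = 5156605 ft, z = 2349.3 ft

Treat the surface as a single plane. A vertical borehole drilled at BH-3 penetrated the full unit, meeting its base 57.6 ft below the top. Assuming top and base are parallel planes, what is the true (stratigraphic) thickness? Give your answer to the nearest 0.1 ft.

Two edge vectors: BH-2→BH-3 = (-74, 19, -38.2), BH-2→BH-4 = (106, 208, -98.5).
Normal n = (BH-2→BH-3) × (BH-2→BH-4) = (6074.1, -11338.2, -17406).
So ∂z/∂x = −n_x/n_z = 0.34897 and ∂z/∂y = −n_y/n_z = −0.65140.
|∇z| = √(a²+b²) = 0.73898, so dip δ = arctan(0.73898) = 36.46°.
True thickness = vertical thickness × cos δ = 57.6 × cos 36.46° = 46.3 ft.

46.3 ft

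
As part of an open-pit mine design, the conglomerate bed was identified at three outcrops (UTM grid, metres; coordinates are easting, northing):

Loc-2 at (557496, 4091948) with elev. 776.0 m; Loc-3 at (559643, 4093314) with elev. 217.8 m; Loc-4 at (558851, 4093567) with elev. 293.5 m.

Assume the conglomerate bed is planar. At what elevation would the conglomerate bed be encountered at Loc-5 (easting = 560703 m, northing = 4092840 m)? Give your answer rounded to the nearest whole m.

Let the plane be z = a·easting + b·northing + c.
Loc-3−Loc-2: 2147a + 1366b = −558.2;  Loc-4−Loc-2: 1355a + 1619b = −482.5.
Solving gives a = −0.15053619, b = −0.17203425.
Then c = 776 − a·557496 − b·4091948 = 788654.55.
At (560703, 4092840): z = −84406.1 − 704108.7 + 788654.55 = 139.8 m.

140 m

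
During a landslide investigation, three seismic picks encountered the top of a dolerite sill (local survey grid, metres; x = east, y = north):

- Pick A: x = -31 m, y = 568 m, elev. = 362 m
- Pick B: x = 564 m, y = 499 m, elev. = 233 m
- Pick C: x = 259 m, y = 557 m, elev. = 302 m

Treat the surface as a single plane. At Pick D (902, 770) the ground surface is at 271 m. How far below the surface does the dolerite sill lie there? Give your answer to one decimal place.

Let the plane be z = a·x + b·y + c.
Pick B−Pick A: 595a − 69b = −129;  Pick C−Pick A: 290a − 11b = −60.
Solving gives a = −0.20208, b = 0.12700.
Then c = 362 − a·-31 − b·568 = 283.60.
At (902, 770): z_contact = −182.28 + 97.79 + 283.60 = 199.11 m.
Depth below ground = 271 − 199.11 = 71.9 m.

71.9 m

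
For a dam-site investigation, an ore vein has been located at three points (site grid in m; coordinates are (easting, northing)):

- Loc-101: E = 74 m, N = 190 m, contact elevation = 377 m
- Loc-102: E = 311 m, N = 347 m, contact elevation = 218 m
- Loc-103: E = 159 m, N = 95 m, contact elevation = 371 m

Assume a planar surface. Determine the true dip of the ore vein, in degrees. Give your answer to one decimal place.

Let the plane be z = a·E + b·N + c.
Loc-102−Loc-101: 237a + 157b = −159;  Loc-103−Loc-101: 85a − 95b = −6.
Solving gives a = −0.44749, b = −0.33723.
Gradient magnitude |∇z| = √(a² + b²) = √(0.20025 + 0.11372) = 0.56033.
True dip = arctan(0.56033) = 29.3°, dipping toward NE (azimuth ≈ 053°).

29.3°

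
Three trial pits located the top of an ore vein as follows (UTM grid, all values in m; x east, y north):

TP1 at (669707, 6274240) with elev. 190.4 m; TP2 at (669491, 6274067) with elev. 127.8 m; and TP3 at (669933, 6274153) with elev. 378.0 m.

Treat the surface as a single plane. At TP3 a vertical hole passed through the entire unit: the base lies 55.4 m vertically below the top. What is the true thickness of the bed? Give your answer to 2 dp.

Let the plane be z = a·x + b·y + c.
TP2−TP1: −216a − 173b = −62.6;  TP3−TP1: 226a − 87b = 187.6.
Solving gives a = 0.65471, b = −0.45559.
|∇z| = √(a²+b²) = 0.79762, so dip δ = arctan(0.79762) = 38.58°.
True thickness = vertical thickness × cos δ = 55.4 × cos 38.58° = 43.31 m.

43.31 m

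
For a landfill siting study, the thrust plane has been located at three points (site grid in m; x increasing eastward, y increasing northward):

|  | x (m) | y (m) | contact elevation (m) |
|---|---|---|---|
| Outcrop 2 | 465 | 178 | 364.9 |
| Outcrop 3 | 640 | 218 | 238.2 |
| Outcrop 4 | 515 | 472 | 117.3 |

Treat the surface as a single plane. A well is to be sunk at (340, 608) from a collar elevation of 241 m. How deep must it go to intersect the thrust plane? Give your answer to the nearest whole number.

129 m

Let the plane be z = a·x + b·y + c.
Outcrop 3−Outcrop 2: 175a + 40b = −126.7;  Outcrop 4−Outcrop 2: 50a + 294b = −247.6.
Solving gives a = −0.55300, b = −0.74813.
Then c = 364.9 − a·465 − b·178 = 755.21.
At (340, 608): z_contact = −188.0 − 454.9 + 755.21 = 112.3 m.
Depth below ground = 241 − 112.3 = 129 m.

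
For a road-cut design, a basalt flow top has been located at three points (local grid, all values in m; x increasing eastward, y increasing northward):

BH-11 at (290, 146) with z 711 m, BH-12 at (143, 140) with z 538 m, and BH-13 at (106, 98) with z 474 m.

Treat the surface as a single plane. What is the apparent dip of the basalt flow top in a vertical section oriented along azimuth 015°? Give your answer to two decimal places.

Two edge vectors: BH-11→BH-12 = (-147, -6, -173), BH-11→BH-13 = (-184, -48, -237).
Normal n = (BH-11→BH-12) × (BH-11→BH-13) = (-6882, -3007, 5952).
So ∂z/∂x = −n_x/n_z = 1.15625 and ∂z/∂y = −n_y/n_z = 0.50521.
Unit vector along 015° is (sin 15°, cos 15°) = (0.2588, 0.9659).
Slope in that direction = a·(0.2588) + b·(0.9659) = 0.78725.
Apparent dip = arctan|0.78725| = 38.21° (true dip is 51.6°, so apparent ≤ true as expected).

38.21°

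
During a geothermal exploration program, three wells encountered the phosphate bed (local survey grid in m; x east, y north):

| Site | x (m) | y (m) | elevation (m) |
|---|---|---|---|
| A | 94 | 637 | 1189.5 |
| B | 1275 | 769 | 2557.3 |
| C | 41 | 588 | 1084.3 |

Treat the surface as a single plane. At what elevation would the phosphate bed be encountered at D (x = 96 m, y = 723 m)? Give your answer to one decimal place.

1279.1 m

Two edge vectors: A→B = (1181, 132, 1367.8), A→C = (-53, -49, -105.2).
Normal n = (A→B) × (A→C) = (53135.8, 51747.8, -50873).
So ∂z/∂x = −n_x/n_z = 1.044479 and ∂z/∂y = −n_y/n_z = 1.017196.
Intercept c from A: 1189.5 − 98.18 − 647.95 = 443.37.
At (96, 723): z = 100.3 + 735.4 + 443.37 = 1279.1 m.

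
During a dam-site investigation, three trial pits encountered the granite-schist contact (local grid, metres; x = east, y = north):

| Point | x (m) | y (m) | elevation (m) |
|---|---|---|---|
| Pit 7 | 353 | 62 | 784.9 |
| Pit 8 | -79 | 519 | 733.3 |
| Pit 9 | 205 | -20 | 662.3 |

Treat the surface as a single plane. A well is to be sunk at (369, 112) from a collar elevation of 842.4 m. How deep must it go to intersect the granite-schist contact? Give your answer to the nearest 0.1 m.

26.2 m

Let the plane be z = a·x + b·y + c.
Pit 8−Pit 7: −432a + 457b = −51.6;  Pit 9−Pit 7: −148a − 82b = −122.6.
Solving gives a = 0.58470, b = 0.43981.
Then c = 784.9 − a·353 − b·62 = 551.23.
At (369, 112): z_contact = 215.76 + 49.26 + 551.23 = 816.25 m.
Depth below ground = 842.4 − 816.25 = 26.2 m.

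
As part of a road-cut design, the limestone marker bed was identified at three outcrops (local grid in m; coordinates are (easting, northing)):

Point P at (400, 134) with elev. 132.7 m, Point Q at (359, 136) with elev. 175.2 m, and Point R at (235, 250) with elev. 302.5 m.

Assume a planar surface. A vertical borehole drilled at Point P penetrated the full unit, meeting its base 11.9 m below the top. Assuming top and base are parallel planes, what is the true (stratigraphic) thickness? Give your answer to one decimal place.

Let the plane be z = a·E + b·N + c.
Point Q−Point P: −41a + 2b = 42.5;  Point R−Point P: −165a + 116b = 169.8.
Solving gives a = −1.03714, b = −0.01146.
|∇z| = √(a²+b²) = 1.03721, so dip δ = arctan(1.03721) = 46.05°.
True thickness = vertical thickness × cos δ = 11.9 × cos 46.05° = 8.3 m.

8.3 m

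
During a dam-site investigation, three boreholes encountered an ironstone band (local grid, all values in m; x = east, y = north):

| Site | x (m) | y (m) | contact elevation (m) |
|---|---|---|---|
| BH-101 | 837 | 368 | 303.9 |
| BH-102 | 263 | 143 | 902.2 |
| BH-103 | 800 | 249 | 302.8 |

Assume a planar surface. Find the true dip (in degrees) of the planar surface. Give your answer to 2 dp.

51.34°

Two edge vectors: BH-101→BH-102 = (-574, -225, 598.3), BH-101→BH-103 = (-37, -119, -1.1).
Normal n = (BH-101→BH-102) × (BH-101→BH-103) = (71445.2, -22768.5, 59981).
So ∂z/∂x = −n_x/n_z = −1.19113 and ∂z/∂y = −n_y/n_z = 0.37960.
Gradient magnitude |∇z| = √(a² + b²) = √(1.41879 + 0.14409) = 1.25015.
True dip = arctan(1.25015) = 51.34°, dipping toward ESE (azimuth ≈ 108°).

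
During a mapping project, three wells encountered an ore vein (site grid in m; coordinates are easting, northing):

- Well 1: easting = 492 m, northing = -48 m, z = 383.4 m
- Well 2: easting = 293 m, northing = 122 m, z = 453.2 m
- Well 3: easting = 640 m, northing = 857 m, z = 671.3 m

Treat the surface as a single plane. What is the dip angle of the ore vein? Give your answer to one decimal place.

Two edge vectors: Well 1→Well 2 = (-199, 170, 69.8), Well 1→Well 3 = (148, 905, 287.9).
Normal n = (Well 1→Well 2) × (Well 1→Well 3) = (-14226, 67622.5, -205255).
So ∂z/∂easting = −n_x/n_z = −0.06931 and ∂z/∂northing = −n_y/n_z = 0.32946.
Gradient magnitude |∇z| = √(a² + b²) = √(0.00480 + 0.10854) = 0.33667.
True dip = arctan(0.33667) = 18.6°, dipping toward SSE (azimuth ≈ 168°).

18.6°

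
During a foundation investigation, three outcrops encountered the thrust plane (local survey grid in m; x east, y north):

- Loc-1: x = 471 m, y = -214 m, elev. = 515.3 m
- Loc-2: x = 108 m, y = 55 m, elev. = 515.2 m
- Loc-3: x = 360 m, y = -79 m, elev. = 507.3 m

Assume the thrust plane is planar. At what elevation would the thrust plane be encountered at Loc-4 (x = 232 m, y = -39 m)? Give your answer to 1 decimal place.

Two edge vectors: Loc-1→Loc-2 = (-363, 269, -0.1), Loc-1→Loc-3 = (-111, 135, -8).
Normal n = (Loc-1→Loc-2) × (Loc-1→Loc-3) = (-2138.5, -2892.9, -19146).
So ∂z/∂x = −n_x/n_z = −0.11169 and ∂z/∂y = −n_y/n_z = −0.15110.
Intercept c from Loc-1: 515.3 + 52.61 − 32.33 = 535.57.
At (232, -39): z = −25.9 + 5.9 + 535.57 = 515.6 m.

515.6 m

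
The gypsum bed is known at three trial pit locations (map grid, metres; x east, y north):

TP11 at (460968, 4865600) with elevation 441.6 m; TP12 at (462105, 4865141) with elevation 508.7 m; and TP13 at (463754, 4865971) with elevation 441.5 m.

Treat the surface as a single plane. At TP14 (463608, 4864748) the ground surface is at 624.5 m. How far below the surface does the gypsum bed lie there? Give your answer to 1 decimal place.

50.6 m

Let the plane be z = a·x + b·y + c.
TP12−TP11: 1137a − 459b = 67.1;  TP13−TP11: 2786a + 371b = −0.1.
Solving gives a = 0.014611423, b = −0.109993055.
Then c = 441.6 − a·460968 − b·4865600 = 528888.41.
At (463608, 4864748): z_contact = 6773.97 − 535088.50 + 528888.41 = 573.89 m.
Depth below ground = 624.5 − 573.89 = 50.6 m.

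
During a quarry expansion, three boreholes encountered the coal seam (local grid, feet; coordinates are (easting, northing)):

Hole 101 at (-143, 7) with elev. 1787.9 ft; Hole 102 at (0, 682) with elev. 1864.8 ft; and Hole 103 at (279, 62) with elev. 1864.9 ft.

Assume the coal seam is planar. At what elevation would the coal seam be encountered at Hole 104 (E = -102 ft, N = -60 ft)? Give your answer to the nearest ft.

1790 ft

Two edge vectors: Hole 101→Hole 102 = (143, 675, 76.9), Hole 101→Hole 103 = (422, 55, 77).
Normal n = (Hole 101→Hole 102) × (Hole 101→Hole 103) = (47745.5, 21440.8, -276985).
So ∂z/∂E = −n_x/n_z = 0.17238 and ∂z/∂N = −n_y/n_z = 0.07741.
Intercept c from Hole 101: 1787.9 + 24.65 − 0.54 = 1812.01.
At (-102, -60): z = −17.6 − 4.6 + 1812.01 = 1789.8 ft.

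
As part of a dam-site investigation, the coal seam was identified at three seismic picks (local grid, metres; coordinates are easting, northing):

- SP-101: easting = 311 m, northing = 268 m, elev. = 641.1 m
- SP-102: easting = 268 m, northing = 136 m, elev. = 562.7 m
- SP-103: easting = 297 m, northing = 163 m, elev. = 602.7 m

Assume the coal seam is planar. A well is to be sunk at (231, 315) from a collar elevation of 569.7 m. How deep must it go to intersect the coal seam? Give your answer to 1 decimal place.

Let the plane be z = a·easting + b·northing + c.
SP-102−SP-101: −43a − 132b = −78.4;  SP-103−SP-101: −14a − 105b = −38.4.
Solving gives a = 1.18605, b = 0.20757.
Then c = 641.1 − a·311 − b·268 = 216.61.
At (231, 315): z_contact = 273.98 + 65.39 + 216.61 = 555.97 m.
Depth below ground = 569.7 − 555.97 = 13.7 m.

13.7 m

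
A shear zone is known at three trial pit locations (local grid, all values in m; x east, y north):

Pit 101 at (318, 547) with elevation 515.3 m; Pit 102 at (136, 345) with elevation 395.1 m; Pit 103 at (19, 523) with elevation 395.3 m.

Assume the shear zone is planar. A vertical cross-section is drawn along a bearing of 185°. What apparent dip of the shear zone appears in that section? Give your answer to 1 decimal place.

Let the plane be z = a·x + b·y + c.
Pit 102−Pit 101: −182a − 202b = −120.2;  Pit 103−Pit 101: −299a − 24b = −120.
Solving gives a = 0.38114, b = 0.25165.
Unit vector along 185° is (sin 185°, cos 185°) = (-0.0872, -0.9962).
Slope in that direction = a·(-0.0872) + b·(-0.9962) = −0.28391.
Apparent dip = arctan|0.28391| = 15.8° (true dip is 24.5°, so apparent ≤ true as expected).

15.8°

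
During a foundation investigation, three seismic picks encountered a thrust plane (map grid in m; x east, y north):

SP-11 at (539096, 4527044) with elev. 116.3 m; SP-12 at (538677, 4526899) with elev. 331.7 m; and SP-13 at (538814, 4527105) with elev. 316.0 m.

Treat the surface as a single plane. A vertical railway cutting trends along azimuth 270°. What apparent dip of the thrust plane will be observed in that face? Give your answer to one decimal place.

Let the plane be z = a·x + b·y + c.
SP-12−SP-11: −419a − 145b = 215.4;  SP-13−SP-11: −282a + 61b = 199.7.
Solving gives a = −0.63351, b = 0.34510.
Unit vector along 270° is (sin 270°, cos 270°) = (-1.0000, -0.0000).
Slope in that direction = a·(-1.0000) + b·(-0.0000) = 0.63351.
Apparent dip = arctan|0.63351| = 32.4° (true dip is 35.8°, so apparent ≤ true as expected).

32.4°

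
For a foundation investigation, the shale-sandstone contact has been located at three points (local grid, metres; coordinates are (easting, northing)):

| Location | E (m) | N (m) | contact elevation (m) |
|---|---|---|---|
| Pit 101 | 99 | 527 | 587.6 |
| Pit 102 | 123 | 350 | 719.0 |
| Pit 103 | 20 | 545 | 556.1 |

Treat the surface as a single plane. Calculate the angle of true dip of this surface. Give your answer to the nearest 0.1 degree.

Two edge vectors: Pit 101→Pit 102 = (24, -177, 131.4), Pit 101→Pit 103 = (-79, 18, -31.5).
Normal n = (Pit 101→Pit 102) × (Pit 101→Pit 103) = (3210.3, -9624.6, -13551).
So ∂z/∂E = −n_x/n_z = 0.23691 and ∂z/∂N = −n_y/n_z = −0.71025.
Gradient magnitude |∇z| = √(a² + b²) = √(0.05612 + 0.50446) = 0.74872.
True dip = arctan(0.74872) = 36.8°, dipping toward NNW (azimuth ≈ 342°).

36.8°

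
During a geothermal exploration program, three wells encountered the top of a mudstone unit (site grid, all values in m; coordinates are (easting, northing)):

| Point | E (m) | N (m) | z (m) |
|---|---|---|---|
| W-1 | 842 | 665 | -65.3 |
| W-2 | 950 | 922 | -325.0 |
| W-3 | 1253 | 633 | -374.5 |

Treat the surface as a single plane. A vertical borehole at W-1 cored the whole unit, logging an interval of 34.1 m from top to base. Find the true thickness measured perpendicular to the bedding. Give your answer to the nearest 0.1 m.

23.5 m

Two edge vectors: W-1→W-2 = (108, 257, -259.7), W-1→W-3 = (411, -32, -309.2).
Normal n = (W-1→W-2) × (W-1→W-3) = (-87774.8, -73343.1, -109083).
So ∂z/∂E = −n_x/n_z = −0.80466 and ∂z/∂N = −n_y/n_z = −0.67236.
|∇z| = √(a²+b²) = 1.04859, so dip δ = arctan(1.04859) = 46.36°.
True thickness = vertical thickness × cos δ = 34.1 × cos 46.36° = 23.5 m.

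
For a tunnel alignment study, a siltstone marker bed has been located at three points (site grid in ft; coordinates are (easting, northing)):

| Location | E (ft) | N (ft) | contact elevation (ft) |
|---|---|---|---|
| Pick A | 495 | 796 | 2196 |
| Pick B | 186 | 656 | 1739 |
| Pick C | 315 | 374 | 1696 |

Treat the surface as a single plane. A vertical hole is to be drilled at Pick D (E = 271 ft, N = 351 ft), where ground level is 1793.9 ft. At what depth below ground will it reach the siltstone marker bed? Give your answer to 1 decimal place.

Two edge vectors: Pick A→Pick B = (-309, -140, -457), Pick A→Pick C = (-180, -422, -500).
Normal n = (Pick A→Pick B) × (Pick A→Pick C) = (-122854, -72240, 105198).
So ∂z/∂E = −n_x/n_z = 1.16784 and ∂z/∂N = −n_y/n_z = 0.68671.
Intercept c from Pick A: 2196 − 578.08 − 546.62 = 1071.30.
At (271, 351): z_contact = 316.48 + 241.03 + 1071.30 = 1628.82 ft.
Depth below ground = 1793.9 − 1628.82 = 165.1 ft.

165.1 ft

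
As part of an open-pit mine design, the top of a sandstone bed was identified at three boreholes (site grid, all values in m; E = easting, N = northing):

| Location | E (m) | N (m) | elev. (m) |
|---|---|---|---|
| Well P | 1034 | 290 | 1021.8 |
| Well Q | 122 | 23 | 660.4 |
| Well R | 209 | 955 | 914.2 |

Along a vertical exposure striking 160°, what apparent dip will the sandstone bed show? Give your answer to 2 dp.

6.62°

Let the plane be z = a·E + b·N + c.
Well Q−Well P: −912a − 267b = −361.4;  Well R−Well P: −825a + 665b = −107.6.
Solving gives a = 0.32544, b = 0.24194.
Unit vector along 160° is (sin 160°, cos 160°) = (0.3420, -0.9397).
Slope in that direction = a·(0.3420) + b·(-0.9397) = −0.11604.
Apparent dip = arctan|0.11604| = 6.62° (true dip is 22.1°, so apparent ≤ true as expected).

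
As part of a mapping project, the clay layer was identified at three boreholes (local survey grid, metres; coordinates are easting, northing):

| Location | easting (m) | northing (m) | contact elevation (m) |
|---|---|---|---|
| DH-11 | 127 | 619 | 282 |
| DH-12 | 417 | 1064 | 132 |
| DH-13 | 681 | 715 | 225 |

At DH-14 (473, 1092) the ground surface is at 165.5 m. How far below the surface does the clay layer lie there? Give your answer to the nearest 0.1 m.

44.8 m

Let the plane be z = a·easting + b·northing + c.
DH-12−DH-11: 290a + 445b = −150;  DH-13−DH-11: 554a + 96b = −57.
Solving gives a = −0.050139, b = −0.304403.
Then c = 282 − a·127 − b·619 = 476.79.
At (473, 1092): z_contact = −23.72 − 332.41 + 476.79 = 120.67 m.
Depth below ground = 165.5 − 120.67 = 44.8 m.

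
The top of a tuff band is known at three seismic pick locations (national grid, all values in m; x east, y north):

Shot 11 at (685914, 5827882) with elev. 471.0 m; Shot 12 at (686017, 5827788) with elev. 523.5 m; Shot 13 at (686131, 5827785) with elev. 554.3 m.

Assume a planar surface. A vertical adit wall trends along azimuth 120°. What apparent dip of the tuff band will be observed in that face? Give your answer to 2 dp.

Two edge vectors: Shot 11→Shot 12 = (103, -94, 52.5), Shot 11→Shot 13 = (217, -97, 83.3).
Normal n = (Shot 11→Shot 12) × (Shot 11→Shot 13) = (-2737.7, 2812.6, 10407).
So ∂z/∂x = −n_x/n_z = 0.26306 and ∂z/∂y = −n_y/n_z = −0.27026.
Unit vector along 120° is (sin 120°, cos 120°) = (0.8660, -0.5000).
Slope in that direction = a·(0.8660) + b·(-0.5000) = 0.36295.
Apparent dip = arctan|0.36295| = 19.95° (true dip is 20.7°, so apparent ≤ true as expected).

19.95°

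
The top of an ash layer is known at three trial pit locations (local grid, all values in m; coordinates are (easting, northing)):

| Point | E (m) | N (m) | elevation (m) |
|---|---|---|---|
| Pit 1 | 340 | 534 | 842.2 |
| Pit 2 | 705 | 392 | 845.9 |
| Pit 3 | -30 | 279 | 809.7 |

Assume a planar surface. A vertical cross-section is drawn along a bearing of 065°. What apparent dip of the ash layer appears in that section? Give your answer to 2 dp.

3.72°

Let the plane be z = a·E + b·N + c.
Pit 2−Pit 1: 365a − 142b = 3.7;  Pit 3−Pit 1: −370a − 255b = −32.5.
Solving gives a = 0.03817, b = 0.07206.
Unit vector along 065° is (sin 65°, cos 65°) = (0.9063, 0.4226).
Slope in that direction = a·(0.9063) + b·(0.4226) = 0.06505.
Apparent dip = arctan|0.06505| = 3.72° (true dip is 4.7°, so apparent ≤ true as expected).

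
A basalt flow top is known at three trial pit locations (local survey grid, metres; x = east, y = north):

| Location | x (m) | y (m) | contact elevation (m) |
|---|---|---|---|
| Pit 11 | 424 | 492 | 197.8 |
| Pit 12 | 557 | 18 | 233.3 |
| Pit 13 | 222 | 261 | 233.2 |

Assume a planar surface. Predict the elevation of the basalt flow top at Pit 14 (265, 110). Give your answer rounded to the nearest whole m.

Two edge vectors: Pit 11→Pit 12 = (133, -474, 35.5), Pit 11→Pit 13 = (-202, -231, 35.4).
Normal n = (Pit 11→Pit 12) × (Pit 11→Pit 13) = (-8579.1, -11879.2, -126471).
So ∂z/∂x = −n_x/n_z = −0.06783 and ∂z/∂y = −n_y/n_z = −0.09393.
Intercept c from Pit 11: 197.8 + 28.76 + 46.21 = 272.77.
At (265, 110): z = −18.0 − 10.3 + 272.77 = 244.5 m.

244 m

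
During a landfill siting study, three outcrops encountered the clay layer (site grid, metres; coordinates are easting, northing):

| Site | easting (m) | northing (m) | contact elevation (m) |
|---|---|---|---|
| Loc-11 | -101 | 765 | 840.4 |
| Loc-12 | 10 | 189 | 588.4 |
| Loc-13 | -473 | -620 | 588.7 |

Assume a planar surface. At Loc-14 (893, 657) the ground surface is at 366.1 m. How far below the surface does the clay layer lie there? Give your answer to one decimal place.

Two edge vectors: Loc-11→Loc-12 = (111, -576, -252), Loc-11→Loc-13 = (-372, -1385, -251.7).
Normal n = (Loc-11→Loc-12) × (Loc-11→Loc-13) = (-204040.8, 121682.7, -368007).
So ∂z/∂easting = −n_x/n_z = −0.55445 and ∂z/∂northing = −n_y/n_z = 0.33065.
Intercept c from Loc-11: 840.4 − 56.00 − 252.95 = 531.45.
At (893, 657): z_contact = −495.12 + 217.24 + 531.45 = 253.57 m.
Depth below ground = 366.1 − 253.57 = 112.5 m.

112.5 m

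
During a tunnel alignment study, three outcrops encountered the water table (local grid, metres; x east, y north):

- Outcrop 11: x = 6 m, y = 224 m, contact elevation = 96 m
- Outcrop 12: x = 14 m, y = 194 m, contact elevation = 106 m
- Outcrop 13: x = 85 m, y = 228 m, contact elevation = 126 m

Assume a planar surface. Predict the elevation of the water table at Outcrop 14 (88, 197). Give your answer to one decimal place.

134.3 m

Let the plane be z = a·x + b·y + c.
Outcrop 12−Outcrop 11: 8a − 30b = 10;  Outcrop 13−Outcrop 11: 79a + 4b = 30.
Solving gives a = 0.39134, b = −0.22898.
Then c = 96 − a·6 − b·224 = 144.94.
At (88, 197): z = 34.4 − 45.1 + 144.94 = 134.3 m.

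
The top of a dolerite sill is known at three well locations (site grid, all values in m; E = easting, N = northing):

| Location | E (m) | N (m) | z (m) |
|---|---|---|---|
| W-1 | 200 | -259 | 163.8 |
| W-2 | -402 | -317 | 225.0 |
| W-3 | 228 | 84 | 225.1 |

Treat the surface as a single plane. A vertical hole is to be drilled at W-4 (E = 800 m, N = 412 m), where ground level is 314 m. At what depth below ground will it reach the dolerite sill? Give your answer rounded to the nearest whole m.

Let the plane be z = a·E + b·N + c.
W-2−W-1: −602a − 58b = 61.2;  W-3−W-1: 28a + 343b = 61.3.
Solving gives a = −0.11982, b = 0.18850.
Then c = 163.8 − a·200 − b·-259 = 236.59.
At (800, 412): z_contact = −95.9 + 77.7 + 236.59 = 218.4 m.
Depth below ground = 314 − 218.4 = 96 m.

96 m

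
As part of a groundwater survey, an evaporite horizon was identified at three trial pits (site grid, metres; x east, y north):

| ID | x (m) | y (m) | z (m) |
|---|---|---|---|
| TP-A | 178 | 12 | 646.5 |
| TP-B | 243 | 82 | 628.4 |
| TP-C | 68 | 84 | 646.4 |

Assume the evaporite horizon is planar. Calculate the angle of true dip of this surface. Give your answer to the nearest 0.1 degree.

Two edge vectors: TP-A→TP-B = (65, 70, -18.1), TP-A→TP-C = (-110, 72, -0.1).
Normal n = (TP-A→TP-B) × (TP-A→TP-C) = (1296.2, 1997.5, 12380).
So ∂z/∂x = −n_x/n_z = −0.10470 and ∂z/∂y = −n_y/n_z = −0.16135.
Gradient magnitude |∇z| = √(a² + b²) = √(0.01096 + 0.02603) = 0.19234.
True dip = arctan(0.19234) = 10.9°, dipping toward NNE (azimuth ≈ 033°).

10.9°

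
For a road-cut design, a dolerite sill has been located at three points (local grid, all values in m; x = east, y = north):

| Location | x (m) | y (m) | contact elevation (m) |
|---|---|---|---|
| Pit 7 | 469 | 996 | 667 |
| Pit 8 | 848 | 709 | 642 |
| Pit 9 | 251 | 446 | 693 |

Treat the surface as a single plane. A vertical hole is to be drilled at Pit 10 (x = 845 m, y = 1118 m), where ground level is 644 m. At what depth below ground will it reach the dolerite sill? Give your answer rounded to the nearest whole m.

8 m

Two edge vectors: Pit 7→Pit 8 = (379, -287, -25), Pit 7→Pit 9 = (-218, -550, 26).
Normal n = (Pit 7→Pit 8) × (Pit 7→Pit 9) = (-21212, -4404, -271016).
So ∂z/∂x = −n_x/n_z = −0.07827 and ∂z/∂y = −n_y/n_z = −0.01625.
Intercept c from Pit 7: 667 + 36.71 + 16.18 = 719.89.
At (845, 1118): z_contact = −66.1 − 18.2 + 719.89 = 635.6 m.
Depth below ground = 644 − 635.6 = 8 m.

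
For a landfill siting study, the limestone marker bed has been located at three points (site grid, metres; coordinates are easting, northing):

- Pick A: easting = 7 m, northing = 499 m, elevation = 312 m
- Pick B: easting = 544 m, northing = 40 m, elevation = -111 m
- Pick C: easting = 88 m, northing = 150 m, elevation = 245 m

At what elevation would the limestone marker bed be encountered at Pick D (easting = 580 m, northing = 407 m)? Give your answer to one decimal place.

Let the plane be z = a·easting + b·northing + c.
Pick B−Pick A: 537a − 459b = −423;  Pick C−Pick A: 81a − 349b = −67.
Solving gives a = −0.77795, b = 0.01142.
Then c = 312 − a·7 − b·499 = 311.75.
At (580, 407): z = −451.2 + 4.6 + 311.75 = -134.8 m.

-134.8 m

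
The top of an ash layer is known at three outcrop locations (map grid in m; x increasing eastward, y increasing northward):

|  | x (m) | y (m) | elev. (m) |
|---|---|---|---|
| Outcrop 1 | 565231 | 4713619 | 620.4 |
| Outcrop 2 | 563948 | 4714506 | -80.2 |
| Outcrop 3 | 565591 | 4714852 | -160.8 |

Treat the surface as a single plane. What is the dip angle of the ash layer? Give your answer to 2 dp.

33.66°

Two edge vectors: Outcrop 1→Outcrop 2 = (-1283, 887, -700.6), Outcrop 1→Outcrop 3 = (360, 1233, -781.2).
Normal n = (Outcrop 1→Outcrop 2) × (Outcrop 1→Outcrop 3) = (170915.4, -1254495.6, -1901259).
So ∂z/∂x = −n_x/n_z = 0.08990 and ∂z/∂y = −n_y/n_z = −0.65982.
Gradient magnitude |∇z| = √(a² + b²) = √(0.00808 + 0.43537) = 0.66592.
True dip = arctan(0.66592) = 33.66°, dipping toward N (azimuth ≈ 352°).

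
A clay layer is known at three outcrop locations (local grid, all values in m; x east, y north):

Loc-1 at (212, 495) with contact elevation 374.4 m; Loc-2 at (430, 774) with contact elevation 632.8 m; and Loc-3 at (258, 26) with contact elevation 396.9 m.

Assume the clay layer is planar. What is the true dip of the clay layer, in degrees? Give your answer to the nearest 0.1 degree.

48.0°

Let the plane be z = a·x + b·y + c.
Loc-2−Loc-1: 218a + 279b = 258.4;  Loc-3−Loc-1: 46a − 469b = 22.5.
Solving gives a = 1.10768, b = 0.06067.
Gradient magnitude |∇z| = √(a² + b²) = √(1.22695 + 0.00368) = 1.10934.
True dip = arctan(1.10934) = 48.0°, dipping toward W (azimuth ≈ 267°).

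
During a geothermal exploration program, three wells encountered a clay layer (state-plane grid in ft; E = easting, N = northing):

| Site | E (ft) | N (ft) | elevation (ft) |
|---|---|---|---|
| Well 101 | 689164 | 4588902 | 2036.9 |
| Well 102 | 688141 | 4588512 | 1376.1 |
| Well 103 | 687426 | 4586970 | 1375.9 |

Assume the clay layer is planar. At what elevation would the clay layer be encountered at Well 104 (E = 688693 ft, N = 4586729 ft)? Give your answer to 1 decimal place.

2457.6 ft

Two edge vectors: Well 101→Well 102 = (-1023, -390, -660.8), Well 101→Well 103 = (-1738, -1932, -661).
Normal n = (Well 101→Well 102) × (Well 101→Well 103) = (-1018875.6, 472267.4, 1298616).
So ∂z/∂E = −n_x/n_z = 0.784585744 and ∂z/∂N = −n_y/n_z = −0.363669784.
Intercept c from Well 101: 2036.9 − 540708.25 + 1668845.00 = 1130173.65.
At (688693, 4586729): z = 540338.7 − 1668054.7 + 1130173.65 = 2457.6 ft.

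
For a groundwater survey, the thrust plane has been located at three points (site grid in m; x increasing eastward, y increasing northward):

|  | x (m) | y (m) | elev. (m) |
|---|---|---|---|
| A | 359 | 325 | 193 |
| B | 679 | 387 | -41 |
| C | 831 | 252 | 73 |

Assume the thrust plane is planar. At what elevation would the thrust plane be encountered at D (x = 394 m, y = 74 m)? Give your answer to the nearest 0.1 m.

Let the plane be z = a·x + b·y + c.
B−A: 320a + 62b = −234;  C−A: 472a − 73b = −120.
Solving gives a = −0.46599, b = −1.36911.
Then c = 193 − a·359 − b·325 = 805.25.
At (394, 74): z = −183.6 − 101.3 + 805.25 = 520.3 m.

520.3 m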